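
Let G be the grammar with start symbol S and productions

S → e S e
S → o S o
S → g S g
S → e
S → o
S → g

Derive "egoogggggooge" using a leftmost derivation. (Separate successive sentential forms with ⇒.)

S ⇒ eSe ⇒ egSge ⇒ egoSoge ⇒ egooSooge ⇒ egoogSgooge ⇒ egooggSggooge ⇒ egoogggggooge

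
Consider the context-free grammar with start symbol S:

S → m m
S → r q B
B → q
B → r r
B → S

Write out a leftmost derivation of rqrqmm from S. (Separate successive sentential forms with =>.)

S=>rqB=>rqS=>rqrqB=>rqrqS=>rqrqmm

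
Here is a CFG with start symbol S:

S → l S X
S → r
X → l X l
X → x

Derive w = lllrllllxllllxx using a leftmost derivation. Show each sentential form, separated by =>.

S=>lSX=>llSXX=>lllSXXX=>lllrXXX=>lllrlXlXX=>lllrllXllXX=>lllrlllXlllXX=>lllrllllXllllXX=>lllrllllxllllXX=>lllrllllxllllxX=>lllrllllxllllxx

S => lSX   [S → l S X]
lSX => llSXX   [S → l S X]
llSXX => lllSXXX   [S → l S X]
lllSXXX => lllrXXX   [S → r]
lllrXXX => lllrlXlXX   [X → l X l]
lllrlXlXX => lllrllXllXX   [X → l X l]
lllrllXllXX => lllrlllXlllXX   [X → l X l]
lllrlllXlllXX => lllrllllXllllXX   [X → l X l]
lllrllllXllllXX => lllrllllxllllXX   [X → x]
lllrllllxllllXX => lllrllllxllllxX   [X → x]
lllrllllxllllxX => lllrllllxllllxx   [X → x]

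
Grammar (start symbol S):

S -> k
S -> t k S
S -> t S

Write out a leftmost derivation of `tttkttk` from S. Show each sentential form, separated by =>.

S => tS => ttS => tttkS => tttktS => tttkttS => tttkttk

S => tS   [S -> t S]
tS => ttS   [S -> t S]
ttS => tttkS   [S -> t k S]
tttkS => tttktS   [S -> t S]
tttktS => tttkttS   [S -> t S]
tttkttS => tttkttk   [S -> k]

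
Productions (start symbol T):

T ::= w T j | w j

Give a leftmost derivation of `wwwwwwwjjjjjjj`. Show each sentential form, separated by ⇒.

T ⇒ wTj ⇒ wwTjj ⇒ wwwTjjj ⇒ wwwwTjjjj ⇒ wwwwwTjjjjj ⇒ wwwwwwTjjjjjj ⇒ wwwwwwwjjjjjjj

T ⇒ wTj   [T ::= w T j]
wTj ⇒ wwTjj   [T ::= w T j]
wwTjj ⇒ wwwTjjj   [T ::= w T j]
wwwTjjj ⇒ wwwwTjjjj   [T ::= w T j]
wwwwTjjjj ⇒ wwwwwTjjjjj   [T ::= w T j]
wwwwwTjjjjj ⇒ wwwwwwTjjjjjj   [T ::= w T j]
wwwwwwTjjjjjj ⇒ wwwwwwwjjjjjjj   [T ::= w j]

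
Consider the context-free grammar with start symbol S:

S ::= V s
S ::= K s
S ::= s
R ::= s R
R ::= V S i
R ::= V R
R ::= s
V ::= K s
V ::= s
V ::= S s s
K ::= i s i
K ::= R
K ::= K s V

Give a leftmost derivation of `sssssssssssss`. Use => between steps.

S => Ks   [S ::= K s]
Ks => KsVs   [K ::= K s V]
KsVs => KsVsVs   [K ::= K s V]
KsVsVs => KsVsVsVs   [K ::= K s V]
KsVsVsVs => KsVsVsVsVs   [K ::= K s V]
KsVsVsVsVs => KsVsVsVsVsVs   [K ::= K s V]
KsVsVsVsVsVs => RsVsVsVsVsVs   [K ::= R]
RsVsVsVsVsVs => sRsVsVsVsVsVs   [R ::= s R]
sRsVsVsVsVsVs => sssVsVsVsVsVs   [R ::= s]
sssVsVsVsVsVs => sssssVsVsVsVs   [V ::= s]
sssssVsVsVsVs => sssssssVsVsVs   [V ::= s]
sssssssVsVsVs => sssssssssVsVs   [V ::= s]
sssssssssVsVs => sssssssssssVs   [V ::= s]
sssssssssssVs => sssssssssssss   [V ::= s]

S => Ks => KsVs => KsVsVs => KsVsVsVs => KsVsVsVsVs => KsVsVsVsVsVs => RsVsVsVsVsVs => sRsVsVsVsVsVs => sssVsVsVsVsVs => sssssVsVsVsVs => sssssssVsVsVs => sssssssssVsVs => sssssssssssVs => sssssssssssss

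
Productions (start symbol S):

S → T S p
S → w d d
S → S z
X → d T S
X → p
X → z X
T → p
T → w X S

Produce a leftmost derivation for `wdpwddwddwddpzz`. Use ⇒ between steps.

S ⇒ Sz   [S → S z]
Sz ⇒ Szz   [S → S z]
Szz ⇒ TSpzz   [S → T S p]
TSpzz ⇒ wXSSpzz   [T → w X S]
wXSSpzz ⇒ wdTSSSpzz   [X → d T S]
wdTSSSpzz ⇒ wdpSSSpzz   [T → p]
wdpSSSpzz ⇒ wdpwddSSpzz   [S → w d d]
wdpwddSSpzz ⇒ wdpwddwddSpzz   [S → w d d]
wdpwddwddSpzz ⇒ wdpwddwddwddpzz   [S → w d d]

S ⇒ Sz ⇒ Szz ⇒ TSpzz ⇒ wXSSpzz ⇒ wdTSSSpzz ⇒ wdpSSSpzz ⇒ wdpwddSSpzz ⇒ wdpwddwddSpzz ⇒ wdpwddwddwddpzz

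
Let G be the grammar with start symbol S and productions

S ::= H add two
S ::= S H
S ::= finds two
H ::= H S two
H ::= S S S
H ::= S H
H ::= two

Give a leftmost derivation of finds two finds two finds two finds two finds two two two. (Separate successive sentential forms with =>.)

S => S H => S H H => S H H H => finds two H H H => finds two S H H H => finds two finds two H H H => finds two finds two S S S H H => finds two finds two finds two S S H H => finds two finds two finds two finds two S H H => finds two finds two finds two finds two finds two H H => finds two finds two finds two finds two finds two two H => finds two finds two finds two finds two finds two two two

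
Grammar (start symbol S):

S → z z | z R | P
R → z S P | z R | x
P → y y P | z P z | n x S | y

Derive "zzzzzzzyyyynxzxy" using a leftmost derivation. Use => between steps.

S => zR   [S → z R]
zR => zzR   [R → z R]
zzR => zzzSP   [R → z S P]
zzzSP => zzzzRP   [S → z R]
zzzzRP => zzzzzSPP   [R → z S P]
zzzzzSPP => zzzzzzzPP   [S → z z]
zzzzzzzPP => zzzzzzzyyPP   [P → y y P]
zzzzzzzyyPP => zzzzzzzyyyyPP   [P → y y P]
zzzzzzzyyyyPP => zzzzzzzyyyynxSP   [P → n x S]
zzzzzzzyyyynxSP => zzzzzzzyyyynxzRP   [S → z R]
zzzzzzzyyyynxzRP => zzzzzzzyyyynxzxP   [R → x]
zzzzzzzyyyynxzxP => zzzzzzzyyyynxzxy   [P → y]

S => zR => zzR => zzzSP => zzzzRP => zzzzzSPP => zzzzzzzPP => zzzzzzzyyPP => zzzzzzzyyyyPP => zzzzzzzyyyynxSP => zzzzzzzyyyynxzRP => zzzzzzzyyyynxzxP => zzzzzzzyyyynxzxy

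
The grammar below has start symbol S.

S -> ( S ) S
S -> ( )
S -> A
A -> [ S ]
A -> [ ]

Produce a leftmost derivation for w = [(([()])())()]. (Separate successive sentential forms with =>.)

S => A => [S] => [(S)S] => [((S)S)S] => [((A)S)S] => [(([S])S)S] => [(([()])S)S] => [(([()])())S] => [(([()])())()]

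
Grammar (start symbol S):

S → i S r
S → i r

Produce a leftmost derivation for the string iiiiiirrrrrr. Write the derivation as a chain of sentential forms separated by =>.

S => iSr   [S → i S r]
iSr => iiSrr   [S → i S r]
iiSrr => iiiSrrr   [S → i S r]
iiiSrrr => iiiiSrrrr   [S → i S r]
iiiiSrrrr => iiiiiSrrrrr   [S → i S r]
iiiiiSrrrrr => iiiiiirrrrrr   [S → i r]

S=>iSr=>iiSrr=>iiiSrrr=>iiiiSrrrr=>iiiiiSrrrrr=>iiiiiirrrrrr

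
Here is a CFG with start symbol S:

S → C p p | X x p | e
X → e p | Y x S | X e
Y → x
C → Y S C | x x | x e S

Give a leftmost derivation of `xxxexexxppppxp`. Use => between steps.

S => Xxp   [S → X x p]
Xxp => YxSxp   [X → Y x S]
YxSxp => xxSxp   [Y → x]
xxSxp => xxCppxp   [S → C p p]
xxCppxp => xxxeSppxp   [C → x e S]
xxxeSppxp => xxxeCppppxp   [S → C p p]
xxxeCppppxp => xxxeYSCppppxp   [C → Y S C]
xxxeYSCppppxp => xxxexSCppppxp   [Y → x]
xxxexSCppppxp => xxxexeCppppxp   [S → e]
xxxexeCppppxp => xxxexexxppppxp   [C → x x]

S => Xxp => YxSxp => xxSxp => xxCppxp => xxxeSppxp => xxxeCppppxp => xxxeYSCppppxp => xxxexSCppppxp => xxxexeCppppxp => xxxexexxppppxp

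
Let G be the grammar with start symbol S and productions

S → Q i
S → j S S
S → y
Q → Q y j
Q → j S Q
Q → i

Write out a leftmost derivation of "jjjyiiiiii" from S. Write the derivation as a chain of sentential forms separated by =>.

S => Qi => jSQi => jQiQi => jjSQiQi => jjjSSQiQi => jjjySQiQi => jjjyQiQiQi => jjjyiiQiQi => jjjyiiiiQi => jjjyiiiiii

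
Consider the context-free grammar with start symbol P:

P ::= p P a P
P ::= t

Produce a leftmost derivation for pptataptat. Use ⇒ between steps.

P⇒pPaP⇒ppPaPaP⇒pptaPaP⇒pptataP⇒pptatapPaP⇒pptataptaP⇒pptataptat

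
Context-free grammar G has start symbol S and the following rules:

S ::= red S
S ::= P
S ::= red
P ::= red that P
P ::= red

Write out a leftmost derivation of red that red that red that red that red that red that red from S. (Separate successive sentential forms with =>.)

S => P   [S ::= P]
P => red that P   [P ::= red that P]
red that P => red that red that P   [P ::= red that P]
red that red that P => red that red that red that P   [P ::= red that P]
red that red that red that P => red that red that red that red that P   [P ::= red that P]
red that red that red that red that P => red that red that red that red that red that P   [P ::= red that P]
red that red that red that red that red that P => red that red that red that red that red that red that P   [P ::= red that P]
red that red that red that red that red that red that P => red that red that red that red that red that red that red   [P ::= red]

S => P => red that P => red that red that P => red that red that red that P => red that red that red that red that P => red that red that red that red that red that P => red that red that red that red that red that red that P => red that red that red that red that red that red that red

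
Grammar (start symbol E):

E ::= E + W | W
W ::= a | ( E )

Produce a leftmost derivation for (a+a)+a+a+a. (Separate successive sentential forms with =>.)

E => E+W   [E ::= E + W]
E+W => E+W+W   [E ::= E + W]
E+W+W => E+W+W+W   [E ::= E + W]
E+W+W+W => W+W+W+W   [E ::= W]
W+W+W+W => (E)+W+W+W   [W ::= ( E )]
(E)+W+W+W => (E+W)+W+W+W   [E ::= E + W]
(E+W)+W+W+W => (W+W)+W+W+W   [E ::= W]
(W+W)+W+W+W => (a+W)+W+W+W   [W ::= a]
(a+W)+W+W+W => (a+a)+W+W+W   [W ::= a]
(a+a)+W+W+W => (a+a)+a+W+W   [W ::= a]
(a+a)+a+W+W => (a+a)+a+a+W   [W ::= a]
(a+a)+a+a+W => (a+a)+a+a+a   [W ::= a]

E => E+W => E+W+W => E+W+W+W => W+W+W+W => (E)+W+W+W => (E+W)+W+W+W => (W+W)+W+W+W => (a+W)+W+W+W => (a+a)+W+W+W => (a+a)+a+W+W => (a+a)+a+a+W => (a+a)+a+a+a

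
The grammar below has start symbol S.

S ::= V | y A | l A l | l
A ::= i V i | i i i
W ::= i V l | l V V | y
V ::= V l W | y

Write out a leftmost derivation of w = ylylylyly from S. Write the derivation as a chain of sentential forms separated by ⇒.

S ⇒ V ⇒ VlW ⇒ VlWlW ⇒ VlWlWlW ⇒ VlWlWlWlW ⇒ ylWlWlWlW ⇒ ylylWlWlW ⇒ ylylylWlW ⇒ ylylylylW ⇒ ylylylyly

S ⇒ V   [S ::= V]
V ⇒ VlW   [V ::= V l W]
VlW ⇒ VlWlW   [V ::= V l W]
VlWlW ⇒ VlWlWlW   [V ::= V l W]
VlWlWlW ⇒ VlWlWlWlW   [V ::= V l W]
VlWlWlWlW ⇒ ylWlWlWlW   [V ::= y]
ylWlWlWlW ⇒ ylylWlWlW   [W ::= y]
ylylWlWlW ⇒ ylylylWlW   [W ::= y]
ylylylWlW ⇒ ylylylylW   [W ::= y]
ylylylylW ⇒ ylylylyly   [W ::= y]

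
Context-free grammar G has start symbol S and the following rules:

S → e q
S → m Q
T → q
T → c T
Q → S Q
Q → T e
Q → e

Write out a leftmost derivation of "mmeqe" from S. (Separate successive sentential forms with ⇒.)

S ⇒ mQ   [S → m Q]
mQ ⇒ mSQ   [Q → S Q]
mSQ ⇒ mmQQ   [S → m Q]
mmQQ ⇒ mmeQ   [Q → e]
mmeQ ⇒ mmeTe   [Q → T e]
mmeTe ⇒ mmeqe   [T → q]

S ⇒ mQ ⇒ mSQ ⇒ mmQQ ⇒ mmeQ ⇒ mmeTe ⇒ mmeqe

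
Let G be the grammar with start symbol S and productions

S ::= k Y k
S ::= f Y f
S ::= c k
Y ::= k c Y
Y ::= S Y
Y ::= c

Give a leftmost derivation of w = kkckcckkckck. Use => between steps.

S => kYk   [S ::= k Y k]
kYk => kkcYk   [Y ::= k c Y]
kkcYk => kkckcYk   [Y ::= k c Y]
kkckcYk => kkckcSYk   [Y ::= S Y]
kkckcSYk => kkckcckYk   [S ::= c k]
kkckcckYk => kkckcckSYk   [Y ::= S Y]
kkckcckSYk => kkckcckkYkYk   [S ::= k Y k]
kkckcckkYkYk => kkckcckkckYk   [Y ::= c]
kkckcckkckYk => kkckcckkckck   [Y ::= c]

S => kYk => kkcYk => kkckcYk => kkckcSYk => kkckcckYk => kkckcckSYk => kkckcckkYkYk => kkckcckkckYk => kkckcckkckck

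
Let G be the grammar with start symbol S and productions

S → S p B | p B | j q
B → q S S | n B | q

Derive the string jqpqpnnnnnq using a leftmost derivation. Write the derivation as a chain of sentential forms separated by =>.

S => SpB   [S → S p B]
SpB => SpBpB   [S → S p B]
SpBpB => jqpBpB   [S → j q]
jqpBpB => jqpqpB   [B → q]
jqpqpB => jqpqpnB   [B → n B]
jqpqpnB => jqpqpnnB   [B → n B]
jqpqpnnB => jqpqpnnnB   [B → n B]
jqpqpnnnB => jqpqpnnnnB   [B → n B]
jqpqpnnnnB => jqpqpnnnnnB   [B → n B]
jqpqpnnnnnB => jqpqpnnnnnq   [B → q]

S => SpB => SpBpB => jqpBpB => jqpqpB => jqpqpnB => jqpqpnnB => jqpqpnnnB => jqpqpnnnnB => jqpqpnnnnnB => jqpqpnnnnnq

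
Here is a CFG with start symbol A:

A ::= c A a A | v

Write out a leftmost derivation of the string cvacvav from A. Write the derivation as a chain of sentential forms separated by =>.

A => cAaA => cvaA => cvacAaA => cvacvaA => cvacvav

A => cAaA   [A ::= c A a A]
cAaA => cvaA   [A ::= v]
cvaA => cvacAaA   [A ::= c A a A]
cvacAaA => cvacvaA   [A ::= v]
cvacvaA => cvacvav   [A ::= v]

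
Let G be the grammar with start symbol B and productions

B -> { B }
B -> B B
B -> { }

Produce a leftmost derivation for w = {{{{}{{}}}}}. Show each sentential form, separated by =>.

B => {B} => {{B}} => {{{B}}} => {{{BB}}} => {{{{}B}}} => {{{{}{B}}}} => {{{{}{{}}}}}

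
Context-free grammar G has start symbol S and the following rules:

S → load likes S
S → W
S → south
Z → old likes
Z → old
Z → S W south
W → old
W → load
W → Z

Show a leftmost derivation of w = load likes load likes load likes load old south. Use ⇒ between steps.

S ⇒ load likes S ⇒ load likes load likes S ⇒ load likes load likes W ⇒ load likes load likes Z ⇒ load likes load likes S W south ⇒ load likes load likes load likes S W south ⇒ load likes load likes load likes W W south ⇒ load likes load likes load likes load W south ⇒ load likes load likes load likes load Z south ⇒ load likes load likes load likes load old south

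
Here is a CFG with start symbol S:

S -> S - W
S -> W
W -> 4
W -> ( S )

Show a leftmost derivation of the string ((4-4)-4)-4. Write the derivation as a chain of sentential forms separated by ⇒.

S ⇒ S-W ⇒ W-W ⇒ (S)-W ⇒ (S-W)-W ⇒ (W-W)-W ⇒ ((S)-W)-W ⇒ ((S-W)-W)-W ⇒ ((W-W)-W)-W ⇒ ((4-W)-W)-W ⇒ ((4-4)-W)-W ⇒ ((4-4)-4)-W ⇒ ((4-4)-4)-4

S ⇒ S-W   [S -> S - W]
S-W ⇒ W-W   [S -> W]
W-W ⇒ (S)-W   [W -> ( S )]
(S)-W ⇒ (S-W)-W   [S -> S - W]
(S-W)-W ⇒ (W-W)-W   [S -> W]
(W-W)-W ⇒ ((S)-W)-W   [W -> ( S )]
((S)-W)-W ⇒ ((S-W)-W)-W   [S -> S - W]
((S-W)-W)-W ⇒ ((W-W)-W)-W   [S -> W]
((W-W)-W)-W ⇒ ((4-W)-W)-W   [W -> 4]
((4-W)-W)-W ⇒ ((4-4)-W)-W   [W -> 4]
((4-4)-W)-W ⇒ ((4-4)-4)-W   [W -> 4]
((4-4)-4)-W ⇒ ((4-4)-4)-4   [W -> 4]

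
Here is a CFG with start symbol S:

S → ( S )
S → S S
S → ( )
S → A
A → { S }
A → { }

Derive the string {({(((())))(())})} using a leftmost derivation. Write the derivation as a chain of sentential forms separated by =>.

S => A => {S} => {(S)} => {(A)} => {({S})} => {({SS})} => {({(S)S})} => {({((S))S})} => {({(((S)))S})} => {({(((())))S})} => {({(((())))(S)})} => {({(((())))(())})}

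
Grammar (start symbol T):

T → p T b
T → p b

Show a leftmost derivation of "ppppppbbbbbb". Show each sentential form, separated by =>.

T=>pTb=>ppTbb=>pppTbbb=>ppppTbbbb=>pppppTbbbbb=>ppppppbbbbbb

T => pTb   [T → p T b]
pTb => ppTbb   [T → p T b]
ppTbb => pppTbbb   [T → p T b]
pppTbbb => ppppTbbbb   [T → p T b]
ppppTbbbb => pppppTbbbbb   [T → p T b]
pppppTbbbbb => ppppppbbbbbb   [T → p b]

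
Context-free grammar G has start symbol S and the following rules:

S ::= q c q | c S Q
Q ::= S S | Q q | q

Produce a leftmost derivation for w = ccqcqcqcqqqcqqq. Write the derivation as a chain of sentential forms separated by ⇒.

S ⇒ cSQ ⇒ ccSQQ ⇒ ccqcqQQ ⇒ ccqcqQqQ ⇒ ccqcqSSqQ ⇒ ccqcqcSQSqQ ⇒ ccqcqcqcqQSqQ ⇒ ccqcqcqcqqSqQ ⇒ ccqcqcqcqqqcqqQ ⇒ ccqcqcqcqqqcqqq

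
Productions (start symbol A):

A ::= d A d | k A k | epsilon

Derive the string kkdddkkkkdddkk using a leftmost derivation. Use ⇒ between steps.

A ⇒ kAk   [A ::= k A k]
kAk ⇒ kkAkk   [A ::= k A k]
kkAkk ⇒ kkdAdkk   [A ::= d A d]
kkdAdkk ⇒ kkddAddkk   [A ::= d A d]
kkddAddkk ⇒ kkdddAdddkk   [A ::= d A d]
kkdddAdddkk ⇒ kkdddkAkdddkk   [A ::= k A k]
kkdddkAkdddkk ⇒ kkdddkkAkkdddkk   [A ::= k A k]
kkdddkkAkkdddkk ⇒ kkdddkkkkdddkk   [A ::= epsilon]

A ⇒ kAk ⇒ kkAkk ⇒ kkdAdkk ⇒ kkddAddkk ⇒ kkdddAdddkk ⇒ kkdddkAkdddkk ⇒ kkdddkkAkkdddkk ⇒ kkdddkkkkdddkk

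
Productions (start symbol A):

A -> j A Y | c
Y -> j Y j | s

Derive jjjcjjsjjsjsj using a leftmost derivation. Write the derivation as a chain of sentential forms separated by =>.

A=>jAY=>jjAYY=>jjjAYYY=>jjjcYYY=>jjjcjYjYY=>jjjcjjYjjYY=>jjjcjjsjjYY=>jjjcjjsjjsY=>jjjcjjsjjsjYj=>jjjcjjsjjsjsj

A => jAY   [A -> j A Y]
jAY => jjAYY   [A -> j A Y]
jjAYY => jjjAYYY   [A -> j A Y]
jjjAYYY => jjjcYYY   [A -> c]
jjjcYYY => jjjcjYjYY   [Y -> j Y j]
jjjcjYjYY => jjjcjjYjjYY   [Y -> j Y j]
jjjcjjYjjYY => jjjcjjsjjYY   [Y -> s]
jjjcjjsjjYY => jjjcjjsjjsY   [Y -> s]
jjjcjjsjjsY => jjjcjjsjjsjYj   [Y -> j Y j]
jjjcjjsjjsjYj => jjjcjjsjjsjsj   [Y -> s]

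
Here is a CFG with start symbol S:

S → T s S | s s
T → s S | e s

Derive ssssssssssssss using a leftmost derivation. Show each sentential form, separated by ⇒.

S⇒TsS⇒sSsS⇒sTsSsS⇒ssSsSsS⇒ssTsSsSsS⇒sssSsSsSsS⇒ssssssSsSsS⇒sssssssssSsS⇒ssssssssssssS⇒ssssssssssssss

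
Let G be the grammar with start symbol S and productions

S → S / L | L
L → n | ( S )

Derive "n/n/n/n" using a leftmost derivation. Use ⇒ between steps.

S ⇒ S/L   [S → S / L]
S/L ⇒ S/L/L   [S → S / L]
S/L/L ⇒ S/L/L/L   [S → S / L]
S/L/L/L ⇒ L/L/L/L   [S → L]
L/L/L/L ⇒ n/L/L/L   [L → n]
n/L/L/L ⇒ n/n/L/L   [L → n]
n/n/L/L ⇒ n/n/n/L   [L → n]
n/n/n/L ⇒ n/n/n/n   [L → n]

S ⇒ S/L ⇒ S/L/L ⇒ S/L/L/L ⇒ L/L/L/L ⇒ n/L/L/L ⇒ n/n/L/L ⇒ n/n/n/L ⇒ n/n/n/n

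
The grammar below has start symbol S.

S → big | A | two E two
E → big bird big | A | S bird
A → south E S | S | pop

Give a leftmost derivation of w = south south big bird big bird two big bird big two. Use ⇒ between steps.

S ⇒ A ⇒ south E S ⇒ south S bird S ⇒ south A bird S ⇒ south south E S bird S ⇒ south south S bird S bird S ⇒ south south big bird S bird S ⇒ south south big bird big bird S ⇒ south south big bird big bird two E two ⇒ south south big bird big bird two big bird big two

S ⇒ A   [S → A]
A ⇒ south E S   [A → south E S]
south E S ⇒ south S bird S   [E → S bird]
south S bird S ⇒ south A bird S   [S → A]
south A bird S ⇒ south south E S bird S   [A → south E S]
south south E S bird S ⇒ south south S bird S bird S   [E → S bird]
south south S bird S bird S ⇒ south south big bird S bird S   [S → big]
south south big bird S bird S ⇒ south south big bird big bird S   [S → big]
south south big bird big bird S ⇒ south south big bird big bird two E two   [S → two E two]
south south big bird big bird two E two ⇒ south south big bird big bird two big bird big two   [E → big bird big]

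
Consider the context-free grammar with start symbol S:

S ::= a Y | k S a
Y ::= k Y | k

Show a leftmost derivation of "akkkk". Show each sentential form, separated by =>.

S=>aY=>akY=>akkY=>akkkY=>akkkk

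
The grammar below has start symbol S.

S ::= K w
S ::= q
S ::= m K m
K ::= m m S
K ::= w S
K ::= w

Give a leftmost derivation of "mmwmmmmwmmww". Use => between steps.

S => Kw => mmSw => mmKww => mmwSww => mmwmKmww => mmwmmmSmww => mmwmmmmKmmww => mmwmmmmwmmww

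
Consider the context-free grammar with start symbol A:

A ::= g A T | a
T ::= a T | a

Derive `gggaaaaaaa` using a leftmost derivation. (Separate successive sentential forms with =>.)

A => gAT   [A ::= g A T]
gAT => ggATT   [A ::= g A T]
ggATT => gggATTT   [A ::= g A T]
gggATTT => gggaTTT   [A ::= a]
gggaTTT => gggaaTTT   [T ::= a T]
gggaaTTT => gggaaaTTT   [T ::= a T]
gggaaaTTT => gggaaaaTT   [T ::= a]
gggaaaaTT => gggaaaaaTT   [T ::= a T]
gggaaaaaTT => gggaaaaaaT   [T ::= a]
gggaaaaaaT => gggaaaaaaa   [T ::= a]

A=>gAT=>ggATT=>gggATTT=>gggaTTT=>gggaaTTT=>gggaaaTTT=>gggaaaaTT=>gggaaaaaTT=>gggaaaaaaT=>gggaaaaaaa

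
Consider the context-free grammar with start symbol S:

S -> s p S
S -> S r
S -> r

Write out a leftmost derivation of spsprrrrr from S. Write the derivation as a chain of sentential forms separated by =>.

S=>spS=>spSr=>spSrr=>spSrrr=>spspSrrr=>spspSrrrr=>spsprrrrr

S => spS   [S -> s p S]
spS => spSr   [S -> S r]
spSr => spSrr   [S -> S r]
spSrr => spSrrr   [S -> S r]
spSrrr => spspSrrr   [S -> s p S]
spspSrrr => spspSrrrr   [S -> S r]
spspSrrrr => spsprrrrr   [S -> r]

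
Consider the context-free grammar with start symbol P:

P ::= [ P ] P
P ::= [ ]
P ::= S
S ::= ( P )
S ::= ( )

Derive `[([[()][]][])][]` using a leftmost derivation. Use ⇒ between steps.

P ⇒ [P]P ⇒ [S]P ⇒ [(P)]P ⇒ [([P]P)]P ⇒ [([[P]P]P)]P ⇒ [([[S]P]P)]P ⇒ [([[()]P]P)]P ⇒ [([[()][]]P)]P ⇒ [([[()][]][])]P ⇒ [([[()][]][])][]

P ⇒ [P]P   [P ::= [ P ] P]
[P]P ⇒ [S]P   [P ::= S]
[S]P ⇒ [(P)]P   [S ::= ( P )]
[(P)]P ⇒ [([P]P)]P   [P ::= [ P ] P]
[([P]P)]P ⇒ [([[P]P]P)]P   [P ::= [ P ] P]
[([[P]P]P)]P ⇒ [([[S]P]P)]P   [P ::= S]
[([[S]P]P)]P ⇒ [([[()]P]P)]P   [S ::= ( )]
[([[()]P]P)]P ⇒ [([[()][]]P)]P   [P ::= [ ]]
[([[()][]]P)]P ⇒ [([[()][]][])]P   [P ::= [ ]]
[([[()][]][])]P ⇒ [([[()][]][])][]   [P ::= [ ]]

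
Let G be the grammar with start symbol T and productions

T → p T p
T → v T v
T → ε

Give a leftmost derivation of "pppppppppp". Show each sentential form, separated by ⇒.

T ⇒ pTp   [T → p T p]
pTp ⇒ ppTpp   [T → p T p]
ppTpp ⇒ pppTppp   [T → p T p]
pppTppp ⇒ ppppTpppp   [T → p T p]
ppppTpppp ⇒ pppppTppppp   [T → p T p]
pppppTppppp ⇒ pppppppppp   [T → ε]

T ⇒ pTp ⇒ ppTpp ⇒ pppTppp ⇒ ppppTpppp ⇒ pppppTppppp ⇒ pppppppppp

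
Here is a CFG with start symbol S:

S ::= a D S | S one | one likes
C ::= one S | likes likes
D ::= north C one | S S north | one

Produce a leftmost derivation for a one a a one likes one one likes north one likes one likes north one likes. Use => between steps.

S => a D S   [S ::= a D S]
a D S => a one S   [D ::= one]
a one S => a one a D S   [S ::= a D S]
a one a D S => a one a S S north S   [D ::= S S north]
a one a S S north S => a one a a D S S north S   [S ::= a D S]
a one a a D S S north S => a one a a S S north S S north S   [D ::= S S north]
a one a a S S north S S north S => a one a a S one S north S S north S   [S ::= S one]
a one a a S one S north S S north S => a one a a one likes one S north S S north S   [S ::= one likes]
a one a a one likes one S north S S north S => a one a a one likes one one likes north S S north S   [S ::= one likes]
a one a a one likes one one likes north S S north S => a one a a one likes one one likes north one likes S north S   [S ::= one likes]
a one a a one likes one one likes north one likes S north S => a one a a one likes one one likes north one likes one likes north S   [S ::= one likes]
a one a a one likes one one likes north one likes one likes north S => a one a a one likes one one likes north one likes one likes north one likes   [S ::= one likes]

S => a D S => a one S => a one a D S => a one a S S north S => a one a a D S S north S => a one a a S S north S S north S => a one a a S one S north S S north S => a one a a one likes one S north S S north S => a one a a one likes one one likes north S S north S => a one a a one likes one one likes north one likes S north S => a one a a one likes one one likes north one likes one likes north S => a one a a one likes one one likes north one likes one likes north one likes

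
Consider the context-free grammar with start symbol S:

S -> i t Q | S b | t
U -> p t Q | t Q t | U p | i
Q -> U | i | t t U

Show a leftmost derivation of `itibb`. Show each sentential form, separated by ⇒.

S ⇒ Sb ⇒ Sbb ⇒ itQbb ⇒ itibb

S ⇒ Sb   [S -> S b]
Sb ⇒ Sbb   [S -> S b]
Sbb ⇒ itQbb   [S -> i t Q]
itQbb ⇒ itibb   [Q -> i]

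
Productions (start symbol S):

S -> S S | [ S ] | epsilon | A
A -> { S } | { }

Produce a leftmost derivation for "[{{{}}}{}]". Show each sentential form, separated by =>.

S=>[S]=>[SS]=>[AS]=>[{S}S]=>[{A}S]=>[{{S}}S]=>[{{A}}S]=>[{{{}}}S]=>[{{{}}}A]=>[{{{}}}{}]

S => [S]   [S -> [ S ]]
[S] => [SS]   [S -> S S]
[SS] => [AS]   [S -> A]
[AS] => [{S}S]   [A -> { S }]
[{S}S] => [{A}S]   [S -> A]
[{A}S] => [{{S}}S]   [A -> { S }]
[{{S}}S] => [{{A}}S]   [S -> A]
[{{A}}S] => [{{{}}}S]   [A -> { }]
[{{{}}}S] => [{{{}}}A]   [S -> A]
[{{{}}}A] => [{{{}}}{}]   [A -> { }]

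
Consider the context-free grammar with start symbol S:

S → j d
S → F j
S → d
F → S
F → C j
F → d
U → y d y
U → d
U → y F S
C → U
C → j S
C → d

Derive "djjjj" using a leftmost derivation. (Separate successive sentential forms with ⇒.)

S ⇒ Fj   [S → F j]
Fj ⇒ Sj   [F → S]
Sj ⇒ Fjj   [S → F j]
Fjj ⇒ Sjj   [F → S]
Sjj ⇒ Fjjj   [S → F j]
Fjjj ⇒ Cjjjj   [F → C j]
Cjjjj ⇒ Ujjjj   [C → U]
Ujjjj ⇒ djjjj   [U → d]

S ⇒ Fj ⇒ Sj ⇒ Fjj ⇒ Sjj ⇒ Fjjj ⇒ Cjjjj ⇒ Ujjjj ⇒ djjjj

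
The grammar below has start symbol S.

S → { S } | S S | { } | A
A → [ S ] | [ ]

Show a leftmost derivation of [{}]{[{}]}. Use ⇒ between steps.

S ⇒ SS   [S → S S]
SS ⇒ AS   [S → A]
AS ⇒ [S]S   [A → [ S ]]
[S]S ⇒ [{}]S   [S → { }]
[{}]S ⇒ [{}]{S}   [S → { S }]
[{}]{S} ⇒ [{}]{A}   [S → A]
[{}]{A} ⇒ [{}]{[S]}   [A → [ S ]]
[{}]{[S]} ⇒ [{}]{[{}]}   [S → { }]

S⇒SS⇒AS⇒[S]S⇒[{}]S⇒[{}]{S}⇒[{}]{A}⇒[{}]{[S]}⇒[{}]{[{}]}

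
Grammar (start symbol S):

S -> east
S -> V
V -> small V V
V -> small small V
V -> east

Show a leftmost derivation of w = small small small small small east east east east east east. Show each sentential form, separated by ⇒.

S ⇒ V ⇒ small V V ⇒ small small V V V ⇒ small small small V V V V ⇒ small small small small V V V V V ⇒ small small small small small V V V V V V ⇒ small small small small small east V V V V V ⇒ small small small small small east east V V V V ⇒ small small small small small east east east V V V ⇒ small small small small small east east east east V V ⇒ small small small small small east east east east east V ⇒ small small small small small east east east east east east

S ⇒ V   [S -> V]
V ⇒ small V V   [V -> small V V]
small V V ⇒ small small V V V   [V -> small V V]
small small V V V ⇒ small small small V V V V   [V -> small V V]
small small small V V V V ⇒ small small small small V V V V V   [V -> small V V]
small small small small V V V V V ⇒ small small small small small V V V V V V   [V -> small V V]
small small small small small V V V V V V ⇒ small small small small small east V V V V V   [V -> east]
small small small small small east V V V V V ⇒ small small small small small east east V V V V   [V -> east]
small small small small small east east V V V V ⇒ small small small small small east east east V V V   [V -> east]
small small small small small east east east V V V ⇒ small small small small small east east east east V V   [V -> east]
small small small small small east east east east V V ⇒ small small small small small east east east east east V   [V -> east]
small small small small small east east east east east V ⇒ small small small small small east east east east east east   [V -> east]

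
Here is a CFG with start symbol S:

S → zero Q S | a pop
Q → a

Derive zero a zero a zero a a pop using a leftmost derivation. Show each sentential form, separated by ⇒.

S ⇒ zero Q S ⇒ zero a S ⇒ zero a zero Q S ⇒ zero a zero a S ⇒ zero a zero a zero Q S ⇒ zero a zero a zero a S ⇒ zero a zero a zero a a pop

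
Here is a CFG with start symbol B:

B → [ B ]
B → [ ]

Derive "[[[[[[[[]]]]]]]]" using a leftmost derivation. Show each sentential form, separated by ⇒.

B⇒[B]⇒[[B]]⇒[[[B]]]⇒[[[[B]]]]⇒[[[[[B]]]]]⇒[[[[[[B]]]]]]⇒[[[[[[[B]]]]]]]⇒[[[[[[[[]]]]]]]]

B ⇒ [B]   [B → [ B ]]
[B] ⇒ [[B]]   [B → [ B ]]
[[B]] ⇒ [[[B]]]   [B → [ B ]]
[[[B]]] ⇒ [[[[B]]]]   [B → [ B ]]
[[[[B]]]] ⇒ [[[[[B]]]]]   [B → [ B ]]
[[[[[B]]]]] ⇒ [[[[[[B]]]]]]   [B → [ B ]]
[[[[[[B]]]]]] ⇒ [[[[[[[B]]]]]]]   [B → [ B ]]
[[[[[[[B]]]]]]] ⇒ [[[[[[[[]]]]]]]]   [B → [ ]]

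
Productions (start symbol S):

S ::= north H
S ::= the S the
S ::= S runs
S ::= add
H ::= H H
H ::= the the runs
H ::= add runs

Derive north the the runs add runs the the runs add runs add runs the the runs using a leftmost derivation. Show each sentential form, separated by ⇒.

S ⇒ north H   [S ::= north H]
north H ⇒ north H H   [H ::= H H]
north H H ⇒ north H H H   [H ::= H H]
north H H H ⇒ north the the runs H H   [H ::= the the runs]
north the the runs H H ⇒ north the the runs add runs H   [H ::= add runs]
north the the runs add runs H ⇒ north the the runs add runs H H   [H ::= H H]
north the the runs add runs H H ⇒ north the the runs add runs H H H   [H ::= H H]
north the the runs add runs H H H ⇒ north the the runs add runs the the runs H H   [H ::= the the runs]
north the the runs add runs the the runs H H ⇒ north the the runs add runs the the runs H H H   [H ::= H H]
north the the runs add runs the the runs H H H ⇒ north the the runs add runs the the runs add runs H H   [H ::= add runs]
north the the runs add runs the the runs add runs H H ⇒ north the the runs add runs the the runs add runs add runs H   [H ::= add runs]
north the the runs add runs the the runs add runs add runs H ⇒ north the the runs add runs the the runs add runs add runs the the runs   [H ::= the the runs]

S ⇒ north H ⇒ north H H ⇒ north H H H ⇒ north the the runs H H ⇒ north the the runs add runs H ⇒ north the the runs add runs H H ⇒ north the the runs add runs H H H ⇒ north the the runs add runs the the runs H H ⇒ north the the runs add runs the the runs H H H ⇒ north the the runs add runs the the runs add runs H H ⇒ north the the runs add runs the the runs add runs add runs H ⇒ north the the runs add runs the the runs add runs add runs the the runs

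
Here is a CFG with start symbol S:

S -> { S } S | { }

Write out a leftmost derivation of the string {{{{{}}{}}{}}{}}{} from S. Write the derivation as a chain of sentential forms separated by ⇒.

S ⇒ {S}S ⇒ {{S}S}S ⇒ {{{S}S}S}S ⇒ {{{{S}S}S}S}S ⇒ {{{{{}}S}S}S}S ⇒ {{{{{}}{}}S}S}S ⇒ {{{{{}}{}}{}}S}S ⇒ {{{{{}}{}}{}}{}}S ⇒ {{{{{}}{}}{}}{}}{}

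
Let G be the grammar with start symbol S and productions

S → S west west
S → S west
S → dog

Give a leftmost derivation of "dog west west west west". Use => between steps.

S => S west west => S west west west => S west west west west => dog west west west west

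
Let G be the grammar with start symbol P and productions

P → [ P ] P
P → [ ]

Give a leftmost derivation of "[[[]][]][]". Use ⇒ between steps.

P ⇒ [P]P   [P → [ P ] P]
[P]P ⇒ [[P]P]P   [P → [ P ] P]
[[P]P]P ⇒ [[[]]P]P   [P → [ ]]
[[[]]P]P ⇒ [[[]][]]P   [P → [ ]]
[[[]][]]P ⇒ [[[]][]][]   [P → [ ]]

P⇒[P]P⇒[[P]P]P⇒[[[]]P]P⇒[[[]][]]P⇒[[[]][]][]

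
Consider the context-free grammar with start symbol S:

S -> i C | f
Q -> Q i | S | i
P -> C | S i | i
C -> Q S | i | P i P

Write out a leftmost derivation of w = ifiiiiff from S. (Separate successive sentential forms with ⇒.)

S⇒iC⇒iPiP⇒iSiiP⇒ifiiP⇒ifiiC⇒ifiiQS⇒ifiiiS⇒ifiiiiC⇒ifiiiiQS⇒ifiiiiSS⇒ifiiiifS⇒ifiiiiff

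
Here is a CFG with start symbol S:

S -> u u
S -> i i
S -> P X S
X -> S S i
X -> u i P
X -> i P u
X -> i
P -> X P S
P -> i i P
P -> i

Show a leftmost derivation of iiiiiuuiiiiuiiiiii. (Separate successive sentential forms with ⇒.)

S ⇒ PXS ⇒ iiPXS ⇒ iiXPSXS ⇒ iiiPuPSXS ⇒ iiiXPSuPSXS ⇒ iiiSSiPSuPSXS ⇒ iiiiiSiPSuPSXS ⇒ iiiiiuuiPSuPSXS ⇒ iiiiiuuiiSuPSXS ⇒ iiiiiuuiiiiuPSXS ⇒ iiiiiuuiiiiuiSXS ⇒ iiiiiuuiiiiuiiiXS ⇒ iiiiiuuiiiiuiiiiS ⇒ iiiiiuuiiiiuiiiiii

S ⇒ PXS   [S -> P X S]
PXS ⇒ iiPXS   [P -> i i P]
iiPXS ⇒ iiXPSXS   [P -> X P S]
iiXPSXS ⇒ iiiPuPSXS   [X -> i P u]
iiiPuPSXS ⇒ iiiXPSuPSXS   [P -> X P S]
iiiXPSuPSXS ⇒ iiiSSiPSuPSXS   [X -> S S i]
iiiSSiPSuPSXS ⇒ iiiiiSiPSuPSXS   [S -> i i]
iiiiiSiPSuPSXS ⇒ iiiiiuuiPSuPSXS   [S -> u u]
iiiiiuuiPSuPSXS ⇒ iiiiiuuiiSuPSXS   [P -> i]
iiiiiuuiiSuPSXS ⇒ iiiiiuuiiiiuPSXS   [S -> i i]
iiiiiuuiiiiuPSXS ⇒ iiiiiuuiiiiuiSXS   [P -> i]
iiiiiuuiiiiuiSXS ⇒ iiiiiuuiiiiuiiiXS   [S -> i i]
iiiiiuuiiiiuiiiXS ⇒ iiiiiuuiiiiuiiiiS   [X -> i]
iiiiiuuiiiiuiiiiS ⇒ iiiiiuuiiiiuiiiiii   [S -> i i]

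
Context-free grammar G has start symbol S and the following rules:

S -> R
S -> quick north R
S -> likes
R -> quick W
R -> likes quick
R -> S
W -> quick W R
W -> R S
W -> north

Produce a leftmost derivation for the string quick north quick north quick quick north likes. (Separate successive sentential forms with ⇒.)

S ⇒ quick north R   [S -> quick north R]
quick north R ⇒ quick north S   [R -> S]
quick north S ⇒ quick north quick north R   [S -> quick north R]
quick north quick north R ⇒ quick north quick north quick W   [R -> quick W]
quick north quick north quick W ⇒ quick north quick north quick quick W R   [W -> quick W R]
quick north quick north quick quick W R ⇒ quick north quick north quick quick north R   [W -> north]
quick north quick north quick quick north R ⇒ quick north quick north quick quick north S   [R -> S]
quick north quick north quick quick north S ⇒ quick north quick north quick quick north likes   [S -> likes]

S ⇒ quick north R ⇒ quick north S ⇒ quick north quick north R ⇒ quick north quick north quick W ⇒ quick north quick north quick quick W R ⇒ quick north quick north quick quick north R ⇒ quick north quick north quick quick north S ⇒ quick north quick north quick quick north likes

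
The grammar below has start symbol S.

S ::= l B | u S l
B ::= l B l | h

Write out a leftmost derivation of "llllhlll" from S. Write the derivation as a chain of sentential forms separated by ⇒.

S⇒lB⇒llBl⇒lllBll⇒llllBlll⇒llllhlll

S ⇒ lB   [S ::= l B]
lB ⇒ llBl   [B ::= l B l]
llBl ⇒ lllBll   [B ::= l B l]
lllBll ⇒ llllBlll   [B ::= l B l]
llllBlll ⇒ llllhlll   [B ::= h]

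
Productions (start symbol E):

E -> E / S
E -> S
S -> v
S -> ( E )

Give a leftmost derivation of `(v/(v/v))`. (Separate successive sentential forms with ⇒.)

E ⇒ S   [E -> S]
S ⇒ (E)   [S -> ( E )]
(E) ⇒ (E/S)   [E -> E / S]
(E/S) ⇒ (S/S)   [E -> S]
(S/S) ⇒ (v/S)   [S -> v]
(v/S) ⇒ (v/(E))   [S -> ( E )]
(v/(E)) ⇒ (v/(E/S))   [E -> E / S]
(v/(E/S)) ⇒ (v/(S/S))   [E -> S]
(v/(S/S)) ⇒ (v/(v/S))   [S -> v]
(v/(v/S)) ⇒ (v/(v/v))   [S -> v]

E⇒S⇒(E)⇒(E/S)⇒(S/S)⇒(v/S)⇒(v/(E))⇒(v/(E/S))⇒(v/(S/S))⇒(v/(v/S))⇒(v/(v/v))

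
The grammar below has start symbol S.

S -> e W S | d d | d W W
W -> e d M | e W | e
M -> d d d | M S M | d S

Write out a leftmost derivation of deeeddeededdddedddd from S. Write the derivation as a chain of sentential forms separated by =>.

S => dWW   [S -> d W W]
dWW => deWW   [W -> e W]
deWW => deeW   [W -> e]
deeW => deeedM   [W -> e d M]
deeedM => deeeddS   [M -> d S]
deeeddS => deeeddeWS   [S -> e W S]
deeeddeWS => deeeddeeS   [W -> e]
deeeddeeS => deeeddeedWW   [S -> d W W]
deeeddeedWW => deeeddeededMW   [W -> e d M]
deeeddeededMW => deeeddeededdddW   [M -> d d d]
deeeddeededdddW => deeeddeededdddedM   [W -> e d M]
deeeddeededdddedM => deeeddeededdddedddd   [M -> d d d]

S=>dWW=>deWW=>deeW=>deeedM=>deeeddS=>deeeddeWS=>deeeddeeS=>deeeddeedWW=>deeeddeededMW=>deeeddeededdddW=>deeeddeededdddedM=>deeeddeededdddedddd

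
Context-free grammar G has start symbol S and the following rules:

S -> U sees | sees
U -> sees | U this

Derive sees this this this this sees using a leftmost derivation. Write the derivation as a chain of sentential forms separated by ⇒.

S ⇒ U sees ⇒ U this sees ⇒ U this this sees ⇒ U this this this sees ⇒ U this this this this sees ⇒ sees this this this this sees

S ⇒ U sees   [S -> U sees]
U sees ⇒ U this sees   [U -> U this]
U this sees ⇒ U this this sees   [U -> U this]
U this this sees ⇒ U this this this sees   [U -> U this]
U this this this sees ⇒ U this this this this sees   [U -> U this]
U this this this this sees ⇒ sees this this this this sees   [U -> sees]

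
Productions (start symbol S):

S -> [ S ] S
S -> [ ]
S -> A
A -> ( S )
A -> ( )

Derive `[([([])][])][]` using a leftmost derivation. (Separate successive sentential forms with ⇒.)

S ⇒ [S]S ⇒ [A]S ⇒ [(S)]S ⇒ [([S]S)]S ⇒ [([A]S)]S ⇒ [([(S)]S)]S ⇒ [([([])]S)]S ⇒ [([([])][])]S ⇒ [([([])][])][]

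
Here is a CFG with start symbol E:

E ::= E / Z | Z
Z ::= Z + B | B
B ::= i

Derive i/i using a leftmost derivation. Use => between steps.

E => E/Z   [E ::= E / Z]
E/Z => Z/Z   [E ::= Z]
Z/Z => B/Z   [Z ::= B]
B/Z => i/Z   [B ::= i]
i/Z => i/B   [Z ::= B]
i/B => i/i   [B ::= i]

E => E/Z => Z/Z => B/Z => i/Z => i/B => i/i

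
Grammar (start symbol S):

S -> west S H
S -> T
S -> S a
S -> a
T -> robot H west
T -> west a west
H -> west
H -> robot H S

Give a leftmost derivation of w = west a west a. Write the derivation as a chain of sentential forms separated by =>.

S => S a => west S H a => west a H a => west a west a

S => S a   [S -> S a]
S a => west S H a   [S -> west S H]
west S H a => west a H a   [S -> a]
west a H a => west a west a   [H -> west]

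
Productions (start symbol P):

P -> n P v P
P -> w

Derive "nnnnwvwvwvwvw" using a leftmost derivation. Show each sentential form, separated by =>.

P => nPvP   [P -> n P v P]
nPvP => nnPvPvP   [P -> n P v P]
nnPvPvP => nnnPvPvPvP   [P -> n P v P]
nnnPvPvPvP => nnnnPvPvPvPvP   [P -> n P v P]
nnnnPvPvPvPvP => nnnnwvPvPvPvP   [P -> w]
nnnnwvPvPvPvP => nnnnwvwvPvPvP   [P -> w]
nnnnwvwvPvPvP => nnnnwvwvwvPvP   [P -> w]
nnnnwvwvwvPvP => nnnnwvwvwvwvP   [P -> w]
nnnnwvwvwvwvP => nnnnwvwvwvwvw   [P -> w]

P=>nPvP=>nnPvPvP=>nnnPvPvPvP=>nnnnPvPvPvPvP=>nnnnwvPvPvPvP=>nnnnwvwvPvPvP=>nnnnwvwvwvPvP=>nnnnwvwvwvwvP=>nnnnwvwvwvwvw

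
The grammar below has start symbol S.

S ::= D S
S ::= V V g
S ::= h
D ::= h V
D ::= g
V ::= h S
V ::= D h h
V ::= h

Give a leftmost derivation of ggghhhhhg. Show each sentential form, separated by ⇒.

S ⇒ DS   [S ::= D S]
DS ⇒ gS   [D ::= g]
gS ⇒ gDS   [S ::= D S]
gDS ⇒ ggS   [D ::= g]
ggS ⇒ ggDS   [S ::= D S]
ggDS ⇒ gggS   [D ::= g]
gggS ⇒ gggVVg   [S ::= V V g]
gggVVg ⇒ ggghVg   [V ::= h]
ggghVg ⇒ ggghhSg   [V ::= h S]
ggghhSg ⇒ ggghhDSg   [S ::= D S]
ggghhDSg ⇒ ggghhhVSg   [D ::= h V]
ggghhhVSg ⇒ ggghhhhSg   [V ::= h]
ggghhhhSg ⇒ ggghhhhhg   [S ::= h]

S⇒DS⇒gS⇒gDS⇒ggS⇒ggDS⇒gggS⇒gggVVg⇒ggghVg⇒ggghhSg⇒ggghhDSg⇒ggghhhVSg⇒ggghhhhSg⇒ggghhhhhg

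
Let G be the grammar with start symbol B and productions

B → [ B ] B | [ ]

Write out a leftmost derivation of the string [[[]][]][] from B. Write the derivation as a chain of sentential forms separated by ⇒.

B⇒[B]B⇒[[B]B]B⇒[[[]]B]B⇒[[[]][]]B⇒[[[]][]][]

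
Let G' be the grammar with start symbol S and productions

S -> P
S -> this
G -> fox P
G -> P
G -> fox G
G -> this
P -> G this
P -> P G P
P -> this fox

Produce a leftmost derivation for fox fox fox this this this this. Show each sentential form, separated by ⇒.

S ⇒ P ⇒ G this ⇒ P this ⇒ G this this ⇒ fox G this this ⇒ fox fox P this this ⇒ fox fox G this this this ⇒ fox fox fox G this this this ⇒ fox fox fox this this this this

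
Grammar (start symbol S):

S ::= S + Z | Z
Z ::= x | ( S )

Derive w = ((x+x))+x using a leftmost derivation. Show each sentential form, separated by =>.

S=>S+Z=>Z+Z=>(S)+Z=>(Z)+Z=>((S))+Z=>((S+Z))+Z=>((Z+Z))+Z=>((x+Z))+Z=>((x+x))+Z=>((x+x))+x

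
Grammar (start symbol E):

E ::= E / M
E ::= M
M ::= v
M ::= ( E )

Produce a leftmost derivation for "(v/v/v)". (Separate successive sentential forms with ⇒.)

E⇒M⇒(E)⇒(E/M)⇒(E/M/M)⇒(M/M/M)⇒(v/M/M)⇒(v/v/M)⇒(v/v/v)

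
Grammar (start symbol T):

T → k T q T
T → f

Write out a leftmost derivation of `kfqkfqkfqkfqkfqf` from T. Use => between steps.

T => kTqT   [T → k T q T]
kTqT => kfqT   [T → f]
kfqT => kfqkTqT   [T → k T q T]
kfqkTqT => kfqkfqT   [T → f]
kfqkfqT => kfqkfqkTqT   [T → k T q T]
kfqkfqkTqT => kfqkfqkfqT   [T → f]
kfqkfqkfqT => kfqkfqkfqkTqT   [T → k T q T]
kfqkfqkfqkTqT => kfqkfqkfqkfqT   [T → f]
kfqkfqkfqkfqT => kfqkfqkfqkfqkTqT   [T → k T q T]
kfqkfqkfqkfqkTqT => kfqkfqkfqkfqkfqT   [T → f]
kfqkfqkfqkfqkfqT => kfqkfqkfqkfqkfqf   [T → f]

T => kTqT => kfqT => kfqkTqT => kfqkfqT => kfqkfqkTqT => kfqkfqkfqT => kfqkfqkfqkTqT => kfqkfqkfqkfqT => kfqkfqkfqkfqkTqT => kfqkfqkfqkfqkfqT => kfqkfqkfqkfqkfqf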